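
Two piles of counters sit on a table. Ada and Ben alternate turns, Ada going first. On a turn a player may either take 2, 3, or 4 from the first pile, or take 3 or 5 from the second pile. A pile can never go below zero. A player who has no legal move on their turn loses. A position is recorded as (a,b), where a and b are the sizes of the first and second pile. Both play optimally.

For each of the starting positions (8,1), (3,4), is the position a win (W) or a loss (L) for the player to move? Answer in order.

(8,1): W, (3,4): L

Label each position W (a win for the player to move) or L (a loss). A position with no legal move is L; any other position is W exactly when some move reaches an L, and L when every move reaches a W.
No move ever increases a pile, so every position that can arise here has a ≤ 8 and b ≤ 4; it is enough to label the cells with 0 ≤ a ≤ 8 and 0 ≤ b ≤ 4.
Every move lowers a or b (never raises either), so fill the grid row by row in increasing a, and left to right within a row: each cell's successors are then already labelled.
      b=0  b=1  b=2  b=3  b=4
a=0:    L    L    L    W    W
a=1:    L    L    L    W    W
a=2:    W    W    W    L    L
a=3:    W    W    W    L    L
a=4:    W    W    W    W    W
a=5:    W    W    W    W    W
a=6:    L    L    L    W    W
a=7:    L    L    L    W    W
a=8:    W    W    W    L    L
Cells with no legal move (terminal, hence L): (0,0), (0,1), (0,2), (1,0), (1,1), (1,2).
The remaining L cells, each justified by listing all of its moves:
(2,3): →(0,3)(W), (2,0)(W) — all W, so L
(2,4): →(0,4)(W), (2,1)(W) — all W, so L
(3,3): →(1,3)(W), (0,3)(W), (3,0)(W) — all W, so L
(3,4): →(1,4)(W), (0,4)(W), (3,1)(W) — all W, so L
(6,0): →(4,0)(W), (3,0)(W), (2,0)(W) — all W, so L
(6,1): →(4,1)(W), (3,1)(W), (2,1)(W) — all W, so L
(6,2): →(4,2)(W), (3,2)(W), (2,2)(W) — all W, so L
(7,0): →(5,0)(W), (4,0)(W), (3,0)(W) — all W, so L
(7,1): →(5,1)(W), (4,1)(W), (3,1)(W) — all W, so L
(7,2): →(5,2)(W), (4,2)(W), (3,2)(W) — all W, so L
(8,3): →(6,3)(W), (5,3)(W), (4,3)(W), (8,0)(W) — all W, so L
(8,4): →(6,4)(W), (5,4)(W), (4,4)(W), (8,1)(W) — all W, so L
Every other cell has at least one move into one of the L cells above, so it is W.
(8,1): the move to (6,1) reaches an L cell, so W
(3,4): one of the L cells justified above, so L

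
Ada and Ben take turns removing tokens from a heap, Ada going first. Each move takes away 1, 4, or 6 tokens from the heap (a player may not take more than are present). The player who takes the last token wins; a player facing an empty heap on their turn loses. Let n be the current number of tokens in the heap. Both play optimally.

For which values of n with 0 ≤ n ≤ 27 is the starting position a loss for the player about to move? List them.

0, 2, 5, 7, 10, 12, 15, 17, 20, 22, 25, 27

Work bottom-up. With no move the player to move loses. Otherwise the position is W if at least one move leads to an L position for the opponent, and L if every move leads to a W.
n=0: no move → L
n=1: W (go to 0, an L position)
n=2: L (sole option 1(W) is W)
n=3: W (go to 2, an L position)
n=4: W (go to 0, an L position)
n=5: L (options 4(W), 1(W) are all W)
n=6: W (go to 5, an L position)
n=7: L (options 6(W), 3(W), 1(W) are all W)
n=8: W (go to 7, an L position)
n=9: W (go to 5, an L position)
n=10: L (options 9(W), 6(W), 4(W) are all W)
n=11: W (go to 10, an L position)
n=12: L (options 11(W), 8(W), 6(W) are all W)
n=13: W (go to 12, an L position)
n=14: W (go to 10, an L position)
n=15: L (options 14(W), 11(W), 9(W) are all W)
n=16: W (go to 15, an L position)
n=17: L (options 16(W), 13(W), 11(W) are all W)
n=18: W (go to 17, an L position)
n=19: W (go to 15, an L position)
n=20: L (options 19(W), 16(W), 14(W) are all W)
n=21: W (go to 20, an L position)
n=22: L (options 21(W), 18(W), 16(W) are all W)
n=23: W (go to 22, an L position)
n=24: W (go to 20, an L position)
n=25: L (options 24(W), 21(W), 19(W) are all W)
n=26: W (go to 25, an L position)
n=27: L (options 26(W), 23(W), 21(W) are all W)
The losing starting values of n are exactly the entries labelled L in this table (12 of them).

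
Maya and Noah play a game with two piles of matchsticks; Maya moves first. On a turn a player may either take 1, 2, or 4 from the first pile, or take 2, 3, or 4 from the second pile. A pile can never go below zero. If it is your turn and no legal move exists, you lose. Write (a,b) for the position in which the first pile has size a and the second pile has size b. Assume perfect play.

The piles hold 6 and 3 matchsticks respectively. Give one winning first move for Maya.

Work bottom-up. With no move the player to move loses. Otherwise the position is W if at least one move leads to an L position for the opponent, and L if every move leads to a W.
No move ever increases a pile, so every position that can arise here has a ≤ 6 and b ≤ 3; it is enough to label the cells with 0 ≤ a ≤ 6 and 0 ≤ b ≤ 3.
Every move lowers a or b (never raises either), so fill the grid row by row in increasing a, and left to right within a row: each cell's successors are then already labelled.
      b=0  b=1  b=2  b=3
a=0:    L    L    W    W
a=1:    W    W    L    L
a=2:    W    W    W    W
a=3:    L    L    W    W
a=4:    W    W    L    L
a=5:    W    W    W    W
a=6:    L    L    W    W
Cells with no legal move (terminal, hence L): (0,0), (0,1).
The remaining L cells, each justified by listing all of its moves:
(1,2): only reaches (0,2)(W), (1,0)(W), all W → L
(1,3): only reaches (0,3)(W), (1,1)(W), (1,0)(W), all W → L
(3,0): only reaches (2,0)(W), (1,0)(W), all W → L
(3,1): only reaches (2,1)(W), (1,1)(W), all W → L
(4,2): only reaches (3,2)(W), (2,2)(W), (0,2)(W), (4,0)(W), all W → L
(4,3): only reaches (3,3)(W), (2,3)(W), (0,3)(W), (4,1)(W), (4,0)(W), all W → L
(6,0): only reaches (5,0)(W), (4,0)(W), (2,0)(W), all W → L
(6,1): only reaches (5,1)(W), (4,1)(W), (2,1)(W), all W → L
Every other cell has at least one move into one of the L cells above, so it is W.
From (6,3), the L positions reachable in one move are: (4,3), (6,1), (6,0). Any move reaching one of these is winning.

Move to (4,3).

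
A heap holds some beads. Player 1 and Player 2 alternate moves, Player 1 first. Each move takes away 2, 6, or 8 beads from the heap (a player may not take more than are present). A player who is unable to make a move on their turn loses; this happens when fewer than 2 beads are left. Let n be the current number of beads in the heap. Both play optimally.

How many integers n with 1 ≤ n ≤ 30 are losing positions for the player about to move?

Build the W/L table. Terminal = L. A non-terminal position is W if it has a move to some L; otherwise it is L.
n=0: no move → L
n=1: no move → L
n=2: can move to 0, which is L ⇒ W
n=3: can move to 1, which is L ⇒ W
n=4: the only move is to 2(W), a W ⇒ L
n=5: the only move is to 3(W), a W ⇒ L
n=6: can move to 4, which is L ⇒ W
n=7: can move to 5, which is L ⇒ W
n=8: can move to 0, which is L ⇒ W
n=9: can move to 1, which is L ⇒ W
n=10: can move to 4, which is L ⇒ W
n=11: can move to 5, which is L ⇒ W
n=12: can move to 4, which is L ⇒ W
n=13: can move to 5, which is L ⇒ W
n=14: moves to 12(W), 8(W), 6(W); every one is W ⇒ L
n=15: moves to 13(W), 9(W), 7(W); every one is W ⇒ L
n=16: can move to 14, which is L ⇒ W
n=17: can move to 15, which is L ⇒ W
n=18: moves to 16(W), 12(W), 10(W); every one is W ⇒ L
n=19: moves to 17(W), 13(W), 11(W); every one is W ⇒ L
n=20: can move to 18, which is L ⇒ W
n=21: can move to 19, which is L ⇒ W
n=22: can move to 14, which is L ⇒ W
n=23: can move to 15, which is L ⇒ W
n=24: can move to 18, which is L ⇒ W
n=25: can move to 19, which is L ⇒ W
n=26: can move to 18, which is L ⇒ W
n=27: can move to 19, which is L ⇒ W
n=28: moves to 26(W), 22(W), 20(W); every one is W ⇒ L
n=29: moves to 27(W), 23(W), 21(W); every one is W ⇒ L
n=30: can move to 28, which is L ⇒ W
L entries with 1 ≤ n ≤ 30 (n=0 is outside the asked range and is not counted): n = 1, 4, 5, 14, 15, 18, 19, 28, 29; that makes 9.

9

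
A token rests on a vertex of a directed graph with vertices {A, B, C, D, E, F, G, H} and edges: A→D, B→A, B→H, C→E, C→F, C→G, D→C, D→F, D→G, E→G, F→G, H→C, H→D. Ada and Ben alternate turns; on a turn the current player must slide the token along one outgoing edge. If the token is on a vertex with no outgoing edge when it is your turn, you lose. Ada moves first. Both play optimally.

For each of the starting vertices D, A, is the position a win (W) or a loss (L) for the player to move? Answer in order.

Positions with no move are L. A position that does have a move is losing for the player to move precisely when every available move leads to a winning position for the opponent. Fill in the labels:
Every edge goes from a vertex to one that appears earlier in the order G, F, E, C, D, H, A, B, so processing vertices in that order labels each vertex after all of its successors.
G: no outgoing edge → L
F: →G(L), so W
E: →G(L), so W
C: →G(L), so W
D: →G(L), so W
H: →D(W), C(W) — all W, so L
A: →D(W) only, which is W, so L
B: →A(L), so W

D: W, A: L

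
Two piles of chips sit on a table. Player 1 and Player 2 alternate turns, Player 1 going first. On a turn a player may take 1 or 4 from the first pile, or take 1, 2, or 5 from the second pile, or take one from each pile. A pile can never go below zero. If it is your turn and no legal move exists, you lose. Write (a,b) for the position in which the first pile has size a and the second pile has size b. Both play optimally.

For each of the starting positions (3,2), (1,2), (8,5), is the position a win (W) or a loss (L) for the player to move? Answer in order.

(3,2): L, (1,2): L, (8,5): W

Positions with no move are L. A position that does have a move is losing for the player to move precisely when every available move leads to a winning position for the opponent. Fill in the labels:
No move ever increases a pile, so every position that can arise here has a ≤ 8 and b ≤ 5; it is enough to label the cells with 0 ≤ a ≤ 8 and 0 ≤ b ≤ 5.
Every move lowers a or b (never raises either), so fill the grid row by row in increasing a, and left to right within a row: each cell's successors are then already labelled.
      b=0  b=1  b=2  b=3  b=4  b=5
a=0:    L    W    W    L    W    W
a=1:    W    W    L    W    W    L
a=2:    L    W    W    W    L    W
a=3:    W    W    L    W    W    W
a=4:    W    L    W    W    L    W
a=5:    L    W    W    L    W    W
a=6:    W    W    L    W    W    L
a=7:    L    W    W    W    L    W
a=8:    W    W    L    W    W    W
Cells with no legal move (terminal, hence L): (0,0).
The remaining L cells, each justified by listing all of its moves:
(0,3): moves to (0,2)(W), (0,1)(W); every one is W ⇒ L
(1,2): moves to (0,2)(W), (1,1)(W), (1,0)(W), (0,1)(W); every one is W ⇒ L
(1,5): moves to (0,5)(W), (1,4)(W), (1,3)(W), (1,0)(W), (0,4)(W); every one is W ⇒ L
(2,0): the only move is to (1,0)(W), a W ⇒ L
(2,4): moves to (1,4)(W), (2,3)(W), (2,2)(W), (1,3)(W); every one is W ⇒ L
(3,2): moves to (2,2)(W), (3,1)(W), (3,0)(W), (2,1)(W); every one is W ⇒ L
(4,1): moves to (3,1)(W), (0,1)(W), (4,0)(W), (3,0)(W); every one is W ⇒ L
(4,4): moves to (3,4)(W), (0,4)(W), (4,3)(W), (4,2)(W), (3,3)(W); every one is W ⇒ L
(5,0): moves to (4,0)(W), (1,0)(W); every one is W ⇒ L
(5,3): moves to (4,3)(W), (1,3)(W), (5,2)(W), (5,1)(W), (4,2)(W); every one is W ⇒ L
(6,2): moves to (5,2)(W), (2,2)(W), (6,1)(W), (6,0)(W), (5,1)(W); every one is W ⇒ L
(6,5): moves to (5,5)(W), (2,5)(W), (6,4)(W), (6,3)(W), (6,0)(W), (5,4)(W); every one is W ⇒ L
(7,0): moves to (6,0)(W), (3,0)(W); every one is W ⇒ L
(7,4): moves to (6,4)(W), (3,4)(W), (7,3)(W), (7,2)(W), (6,3)(W); every one is W ⇒ L
(8,2): moves to (7,2)(W), (4,2)(W), (8,1)(W), (8,0)(W), (7,1)(W); every one is W ⇒ L
Every other cell has at least one move into one of the L cells above, so it is W.
(3,2): one of the L cells justified above, so L
(1,2): one of the L cells justified above, so L
(8,5): the move to (7,4) reaches an L cell, so W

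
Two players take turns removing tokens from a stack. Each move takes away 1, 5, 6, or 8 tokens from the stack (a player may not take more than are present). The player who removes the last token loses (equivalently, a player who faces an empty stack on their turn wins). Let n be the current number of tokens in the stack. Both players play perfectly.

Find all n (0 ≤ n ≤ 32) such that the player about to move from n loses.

1, 3, 5, 12, 14, 16, 23, 25, 27

Use the standard recursion: the mover wins at a terminal position; elsewhere, the mover wins exactly when some move hands the opponent an L position.
n=0: no move; the opponent has just taken the last token and therefore loses → W
n=1: L (sole option 0(W) is W)
n=2: W (go to 1, an L position)
n=3: L (sole option 2(W) is W)
n=4: W (go to 3, an L position)
n=5: L (options 4(W), 0(W) are all W)
n=6: W (go to 5, an L position)
n=7: W (go to 1, an L position)
n=8: W (go to 3, an L position)
n=9: W (go to 3, an L position)
n=10: W (go to 5, an L position)
n=11: W (go to 5, an L position)
n=12: L (options 11(W), 7(W), 6(W), 4(W) are all W)
n=13: W (go to 12, an L position)
n=14: L (options 13(W), 9(W), 8(W), 6(W) are all W)
n=15: W (go to 14, an L position)
n=16: L (options 15(W), 11(W), 10(W), 8(W) are all W)
n=17: W (go to 16, an L position)
n=18: W (go to 12, an L position)
n=19: W (go to 14, an L position)
n=20: W (go to 14, an L position)
n=21: W (go to 16, an L position)
n=22: W (go to 16, an L position)
n=23: L (options 22(W), 18(W), 17(W), 15(W) are all W)
n=24: W (go to 23, an L position)
n=25: L (options 24(W), 20(W), 19(W), 17(W) are all W)
n=26: W (go to 25, an L position)
n=27: L (options 26(W), 22(W), 21(W), 19(W) are all W)
n=28: W (go to 27, an L position)
n=29: W (go to 23, an L position)
n=30: W (go to 25, an L position)
n=31: W (go to 25, an L position)
n=32: W (go to 27, an L position)
The losing starting values of n are exactly the entries labelled L in this table (9 of them).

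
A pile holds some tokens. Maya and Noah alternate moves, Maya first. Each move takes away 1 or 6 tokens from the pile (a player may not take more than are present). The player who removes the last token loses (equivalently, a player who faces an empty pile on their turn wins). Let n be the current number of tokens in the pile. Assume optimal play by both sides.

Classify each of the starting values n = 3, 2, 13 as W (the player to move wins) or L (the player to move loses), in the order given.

Work bottom-up. With no move the player to move wins. Otherwise the position is W if at least one move leads to an L position for the opponent, and L if every move leads to a W.
n=0: no move; the opponent has just taken the last token and therefore loses → W
n=1: →0(W) only, which is W, so L
n=2: →1(L), so W
n=3: →2(W) only, which is W, so L
n=4: →3(L), so W
n=5: →4(W) only, which is W, so L
n=6: →5(L), so W
n=7: →1(L), so W
n=8: →7(W), 2(W) — all W, so L
n=9: →8(L), so W
n=10: →9(W), 4(W) — all W, so L
n=11: →10(L), so W
n=12: →11(W), 6(W) — all W, so L
n=13: →12(L), so W

3: L, 2: W, 13: W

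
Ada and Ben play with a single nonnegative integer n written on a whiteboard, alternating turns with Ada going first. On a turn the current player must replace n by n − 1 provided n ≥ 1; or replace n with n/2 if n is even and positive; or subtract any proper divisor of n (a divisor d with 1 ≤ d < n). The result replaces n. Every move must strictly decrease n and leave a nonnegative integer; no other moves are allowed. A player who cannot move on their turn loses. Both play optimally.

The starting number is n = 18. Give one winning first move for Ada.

Move to 9.

Work bottom-up. With no move the player to move loses. Otherwise the position is W if at least one move leads to an L position for the opponent, and L if every move leads to a W.
n=0: no move → L
n=1: W (go to 0, an L position)
n=2: L (sole option 1(W) is W)
n=3: W (go to 2, an L position)
n=4: W (go to 2, an L position)
n=5: L (sole option 4(W) is W)
n=6: W (go to 5, an L position)
n=7: L (sole option 6(W) is W)
n=8: W (go to 7, an L position)
n=9: L (options 6(W), 8(W) are all W)
n=10: W (go to 5, an L position)
n=11: L (sole option 10(W) is W)
n=12: W (go to 9, an L position)
n=13: L (sole option 12(W) is W)
n=14: W (go to 7, an L position)
n=15: L (options 10(W), 12(W), 14(W) are all W)
n=16: W (go to 15, an L position)
n=17: L (sole option 16(W) is W)
n=18: W (go to 9, an L position)
From 18, the L positions reachable in one move are: 9, 15, 17. Any move reaching one of these is winning.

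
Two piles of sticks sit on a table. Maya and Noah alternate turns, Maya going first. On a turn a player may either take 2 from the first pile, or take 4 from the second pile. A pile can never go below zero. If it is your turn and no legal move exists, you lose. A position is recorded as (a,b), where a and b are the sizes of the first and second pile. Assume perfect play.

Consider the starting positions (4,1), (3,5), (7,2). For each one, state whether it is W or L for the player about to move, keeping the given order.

(4,1): L, (3,5): L, (7,2): W

Compute win/loss labels from the base case upward. A position with no move is L. Any other position is W if it can reach an L in one move, else L.
No move ever increases a pile, so every position that can arise here has a ≤ 7 and b ≤ 5; it is enough to label the cells with 0 ≤ a ≤ 7 and 0 ≤ b ≤ 5.
Every move lowers a or b (never raises either), so fill the grid row by row in increasing a, and left to right within a row: each cell's successors are then already labelled.
      b=0  b=1  b=2  b=3  b=4  b=5
a=0:    L    L    L    L    W    W
a=1:    L    L    L    L    W    W
a=2:    W    W    W    W    L    L
a=3:    W    W    W    W    L    L
a=4:    L    L    L    L    W    W
a=5:    L    L    L    L    W    W
a=6:    W    W    W    W    L    L
a=7:    W    W    W    W    L    L
Cells with no legal move (terminal, hence L): (0,0), (0,1), (0,2), (0,3), (1,0), (1,1), (1,2), (1,3).
The remaining L cells, each justified by listing all of its moves:
(2,4): L (options (0,4)(W), (2,0)(W) are all W)
(2,5): L (options (0,5)(W), (2,1)(W) are all W)
(3,4): L (options (1,4)(W), (3,0)(W) are all W)
(3,5): L (options (1,5)(W), (3,1)(W) are all W)
(4,0): L (sole option (2,0)(W) is W)
(4,1): L (sole option (2,1)(W) is W)
(4,2): L (sole option (2,2)(W) is W)
(4,3): L (sole option (2,3)(W) is W)
(5,0): L (sole option (3,0)(W) is W)
(5,1): L (sole option (3,1)(W) is W)
(5,2): L (sole option (3,2)(W) is W)
(5,3): L (sole option (3,3)(W) is W)
(6,4): L (options (4,4)(W), (6,0)(W) are all W)
(6,5): L (options (4,5)(W), (6,1)(W) are all W)
(7,4): L (options (5,4)(W), (7,0)(W) are all W)
(7,5): L (options (5,5)(W), (7,1)(W) are all W)
Every other cell has at least one move into one of the L cells above, so it is W.
(4,1): one of the L cells justified above, so L
(3,5): one of the L cells justified above, so L
(7,2): the move to (5,2) reaches an L cell, so W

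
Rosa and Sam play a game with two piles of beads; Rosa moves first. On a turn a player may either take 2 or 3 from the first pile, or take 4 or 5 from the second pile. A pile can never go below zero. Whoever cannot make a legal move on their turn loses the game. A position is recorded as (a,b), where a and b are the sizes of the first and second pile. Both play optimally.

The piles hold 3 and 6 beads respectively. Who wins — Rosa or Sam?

Sam wins.

Build the W/L table. Terminal = L. A non-terminal position is W if it has a move to some L; otherwise it is L.
No move ever increases a pile, so every position that can arise here has a ≤ 3 and b ≤ 6; it is enough to label the cells with 0 ≤ a ≤ 3 and 0 ≤ b ≤ 6.
Every move lowers a or b (never raises either), so fill the grid row by row in increasing a, and left to right within a row: each cell's successors are then already labelled.
      b=0  b=1  b=2  b=3  b=4  b=5  b=6
a=0:    L    L    L    L    W    W    W
a=1:    L    L    L    L    W    W    W
a=2:    W    W    W    W    L    L    L
a=3:    W    W    W    W    L    L    L
Cells with no legal move (terminal, hence L): (0,0), (0,1), (0,2), (0,3), (1,0), (1,1), (1,2), (1,3).
The remaining L cells, each justified by listing all of its moves:
(2,4): L (options (0,4)(W), (2,0)(W) are all W)
(2,5): L (options (0,5)(W), (2,1)(W), (2,0)(W) are all W)
(2,6): L (options (0,6)(W), (2,2)(W), (2,1)(W) are all W)
(3,4): L (options (1,4)(W), (0,4)(W), (3,0)(W) are all W)
(3,5): L (options (1,5)(W), (0,5)(W), (3,1)(W), (3,0)(W) are all W)
(3,6): L (options (1,6)(W), (0,6)(W), (3,2)(W), (3,1)(W) are all W)
Every other cell has at least one move into one of the L cells above, so it is W.
Every move from (3,6) reaches a W position, so the mover loses.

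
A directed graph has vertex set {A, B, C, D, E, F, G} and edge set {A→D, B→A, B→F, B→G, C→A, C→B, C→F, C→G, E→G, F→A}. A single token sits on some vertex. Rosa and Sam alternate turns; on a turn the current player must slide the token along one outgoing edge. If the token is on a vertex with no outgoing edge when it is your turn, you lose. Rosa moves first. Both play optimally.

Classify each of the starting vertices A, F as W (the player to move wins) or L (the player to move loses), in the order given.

A: W, F: L

Use the standard recursion: the mover loses at a terminal position; elsewhere, the mover wins exactly when some move hands the opponent an L position.
Every edge goes from a vertex to one that appears earlier in the order D, G, A, F, E, B, C, so processing vertices in that order labels each vertex after all of its successors.
D: no outgoing edge → L
G: no outgoing edge → L
A: →D(L), so W
F: →A(W) only, which is W, so L
E: →G(L), so W
B: →F(L), so W
C: →F(L), so W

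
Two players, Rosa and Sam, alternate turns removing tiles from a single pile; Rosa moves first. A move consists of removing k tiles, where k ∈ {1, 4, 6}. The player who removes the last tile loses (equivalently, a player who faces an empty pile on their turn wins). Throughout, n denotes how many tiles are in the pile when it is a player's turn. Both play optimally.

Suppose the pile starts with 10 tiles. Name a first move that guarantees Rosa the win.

Remove 4, leaving 6.

Positions with no move are W. A position that does have a move is losing for the player to move precisely when every available move leads to a winning position for the opponent. Fill in the labels:
n=0: no move; the opponent has just taken the last tile and therefore loses → W
n=1: only reaches 0(W), which is W → L
n=2: reaches L-position 1 → W
n=3: only reaches 2(W), which is W → L
n=4: reaches L-position 3 → W
n=5: reaches L-position 1 → W
n=6: only reaches 5(W), 2(W), 0(W), all W → L
n=7: reaches L-position 6 → W
n=8: only reaches 7(W), 4(W), 2(W), all W → L
n=9: reaches L-position 8 → W
n=10: reaches L-position 6 → W
From 10, the L positions reachable in one move are: 6.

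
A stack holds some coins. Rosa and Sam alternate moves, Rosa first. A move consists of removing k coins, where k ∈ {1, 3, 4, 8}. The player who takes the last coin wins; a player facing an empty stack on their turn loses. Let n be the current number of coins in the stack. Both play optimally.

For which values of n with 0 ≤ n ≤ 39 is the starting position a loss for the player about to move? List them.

Use the standard recursion: the mover loses at a terminal position; elsewhere, the mover wins exactly when some move hands the opponent an L position.
n=0: no move → L
n=1: can move to 0, which is L ⇒ W
n=2: the only move is to 1(W), a W ⇒ L
n=3: can move to 2, which is L ⇒ W
n=4: can move to 0, which is L ⇒ W
n=5: can move to 2, which is L ⇒ W
n=6: can move to 2, which is L ⇒ W
n=7: moves to 6(W), 4(W), 3(W); every one is W ⇒ L
n=8: can move to 7, which is L ⇒ W
n=9: moves to 8(W), 6(W), 5(W), 1(W); every one is W ⇒ L
n=10: can move to 9, which is L ⇒ W
n=11: can move to 7, which is L ⇒ W
n=12: can move to 9, which is L ⇒ W
n=13: can move to 9, which is L ⇒ W
n=14: moves to 13(W), 11(W), 10(W), 6(W); every one is W ⇒ L
n=15: can move to 14, which is L ⇒ W
n=16: moves to 15(W), 13(W), 12(W), 8(W); every one is W ⇒ L
n=17: can move to 16, which is L ⇒ W
n=18: can move to 14, which is L ⇒ W
n=19: can move to 16, which is L ⇒ W
n=20: can move to 16, which is L ⇒ W
n=21: moves to 20(W), 18(W), 17(W), 13(W); every one is W ⇒ L
n=22: can move to 21, which is L ⇒ W
n=23: moves to 22(W), 20(W), 19(W), 15(W); every one is W ⇒ L
n=24: can move to 23, which is L ⇒ W
n=25: can move to 21, which is L ⇒ W
n=26: can move to 23, which is L ⇒ W
n=27: can move to 23, which is L ⇒ W
n=28: moves to 27(W), 25(W), 24(W), 20(W); every one is W ⇒ L
n=29: can move to 28, which is L ⇒ W
n=30: moves to 29(W), 27(W), 26(W), 22(W); every one is W ⇒ L
n=31: can move to 30, which is L ⇒ W
n=32: can move to 28, which is L ⇒ W
n=33: can move to 30, which is L ⇒ W
n=34: can move to 30, which is L ⇒ W
n=35: moves to 34(W), 32(W), 31(W), 27(W); every one is W ⇒ L
n=36: can move to 35, which is L ⇒ W
n=37: moves to 36(W), 34(W), 33(W), 29(W); every one is W ⇒ L
n=38: can move to 37, which is L ⇒ W
n=39: can move to 35, which is L ⇒ W
Reading off the rows marked L gives the requested list; there are 12 such values of n.

0, 2, 7, 9, 14, 16, 21, 23, 28, 30, 35, 37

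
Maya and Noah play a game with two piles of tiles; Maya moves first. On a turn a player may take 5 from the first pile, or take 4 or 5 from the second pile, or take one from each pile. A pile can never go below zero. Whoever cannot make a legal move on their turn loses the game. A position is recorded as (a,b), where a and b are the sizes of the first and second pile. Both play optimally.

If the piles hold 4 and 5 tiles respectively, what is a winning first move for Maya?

Move to (4,0).

Work bottom-up. With no move the player to move loses. Otherwise the position is W if at least one move leads to an L position for the opponent, and L if every move leads to a W.
No move ever increases a pile, so every position that can arise here has a ≤ 4 and b ≤ 5; it is enough to label the cells with 0 ≤ a ≤ 4 and 0 ≤ b ≤ 5.
Every move lowers a or b (never raises either), so fill the grid row by row in increasing a, and left to right within a row: each cell's successors are then already labelled.
      b=0  b=1  b=2  b=3  b=4  b=5
a=0:    L    L    L    L    W    W
a=1:    L    W    W    W    W    W
a=2:    L    W    L    L    W    W
a=3:    L    W    L    W    W    W
a=4:    L    W    L    W    W    W
Cells with no legal move (terminal, hence L): (0,0), (0,1), (0,2), (0,3), (1,0), (2,0), (3,0), (4,0).
The remaining L cells, each justified by listing all of its moves:
(2,2): →(1,1)(W) only, which is W, so L
(2,3): →(1,2)(W) only, which is W, so L
(3,2): →(2,1)(W) only, which is W, so L
(4,2): →(3,1)(W) only, which is W, so L
Every other cell has at least one move into one of the L cells above, so it is W.
From (4,5), the L positions reachable in one move are: (4,0).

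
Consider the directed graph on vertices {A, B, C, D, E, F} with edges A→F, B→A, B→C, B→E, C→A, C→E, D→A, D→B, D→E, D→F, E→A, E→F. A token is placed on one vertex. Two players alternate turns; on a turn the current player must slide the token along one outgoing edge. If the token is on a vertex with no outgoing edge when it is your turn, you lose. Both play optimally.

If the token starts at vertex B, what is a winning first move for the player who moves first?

Move to C.

Classify positions by backward induction: terminal positions (no move available) are L. From any other position, the mover wins iff some move reaches an L.
Every edge goes from a vertex to one that appears earlier in the order F, A, E, C, B, D, so processing vertices in that order labels each vertex after all of its successors.
F: no outgoing edge → L
A: W (go to F, an L position)
E: W (go to F, an L position)
C: L (options E(W), A(W) are all W)
B: W (go to C, an L position)
D: W (go to F, an L position)
From B, the L positions reachable in one move are: C.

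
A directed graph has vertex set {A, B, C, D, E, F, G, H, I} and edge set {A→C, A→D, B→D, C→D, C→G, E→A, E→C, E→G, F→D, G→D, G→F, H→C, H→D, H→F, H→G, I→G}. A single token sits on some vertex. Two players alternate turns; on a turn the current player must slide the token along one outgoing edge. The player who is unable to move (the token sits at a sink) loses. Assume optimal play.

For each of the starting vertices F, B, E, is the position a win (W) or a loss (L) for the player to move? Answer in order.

Work bottom-up. With no move the player to move loses. Otherwise the position is W if at least one move leads to an L position for the opponent, and L if every move leads to a W.
Every edge goes from a vertex to one that appears earlier in the order D, F, G, C, A, E, H, I, B, so processing vertices in that order labels each vertex after all of its successors.
D: no outgoing edge → L
F: reaches L-position D → W
G: reaches L-position D → W
C: reaches L-position D → W
A: reaches L-position D → W
E: only reaches A(W), C(W), G(W), all W → L
H: reaches L-position D → W
I: only reaches G(W), which is W → L
B: reaches L-position D → W

F: W, B: W, E: L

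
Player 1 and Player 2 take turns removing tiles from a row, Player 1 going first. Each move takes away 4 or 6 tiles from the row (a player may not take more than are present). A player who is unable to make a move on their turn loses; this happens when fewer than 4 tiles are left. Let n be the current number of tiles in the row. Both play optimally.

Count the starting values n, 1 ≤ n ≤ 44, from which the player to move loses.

Label each position W (a win for the player to move) or L (a loss). A position with no legal move is L; any other position is W exactly when some move reaches an L, and L when every move reaches a W.
n=0: no move → L
n=1: no move → L
n=2: no move → L
n=3: no move → L
n=4: reaches L-position 0 → W
n=5: reaches L-position 1 → W
n=6: reaches L-position 2 → W
n=7: reaches L-position 3 → W
n=8: reaches L-position 2 → W
n=9: reaches L-position 3 → W
n=10: only reaches 6(W), 4(W), all W → L
n=11: only reaches 7(W), 5(W), all W → L
n=12: only reaches 8(W), 6(W), all W → L
n=13: only reaches 9(W), 7(W), all W → L
n=14: reaches L-position 10 → W
n=15: reaches L-position 11 → W
n=16: reaches L-position 12 → W
n=17: reaches L-position 13 → W
n=18: reaches L-position 12 → W
n=19: reaches L-position 13 → W
n=20: only reaches 16(W), 14(W), all W → L
n=21: only reaches 17(W), 15(W), all W → L
n=22: only reaches 18(W), 16(W), all W → L
n=23: only reaches 19(W), 17(W), all W → L
n=24: reaches L-position 20 → W
n=25: reaches L-position 21 → W
n=26: reaches L-position 22 → W
n=27: reaches L-position 23 → W
n=28: reaches L-position 22 → W
n=29: reaches L-position 23 → W
n=30: only reaches 26(W), 24(W), all W → L
n=31: only reaches 27(W), 25(W), all W → L
n=32: only reaches 28(W), 26(W), all W → L
n=33: only reaches 29(W), 27(W), all W → L
n=34: reaches L-position 30 → W
n=35: reaches L-position 31 → W
n=36: reaches L-position 32 → W
n=37: reaches L-position 33 → W
n=38: reaches L-position 32 → W
n=39: reaches L-position 33 → W
n=40: only reaches 36(W), 34(W), all W → L
n=41: only reaches 37(W), 35(W), all W → L
n=42: only reaches 38(W), 36(W), all W → L
n=43: only reaches 39(W), 37(W), all W → L
n=44: reaches L-position 40 → W
L entries with 1 ≤ n ≤ 44 (n=0 is outside the asked range and is not counted): n = 1, 2, 3, 10, 11, 12, 13, 20, 21, 22, 23, 30, 31, 32, 33, 40, 41, 42, 43; that makes 19.

19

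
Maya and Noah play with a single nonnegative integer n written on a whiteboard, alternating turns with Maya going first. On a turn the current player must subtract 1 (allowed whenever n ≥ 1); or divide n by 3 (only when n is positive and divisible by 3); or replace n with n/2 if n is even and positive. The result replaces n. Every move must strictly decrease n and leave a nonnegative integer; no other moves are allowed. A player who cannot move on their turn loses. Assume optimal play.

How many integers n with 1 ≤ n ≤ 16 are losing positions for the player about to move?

Positions with no move are L. A position that does have a move is losing for the player to move precisely when every available move leads to a winning position for the opponent. Fill in the labels:
n=0: no move → L
n=1: reaches L-position 0 → W
n=2: only reaches 1(W), which is W → L
n=3: reaches L-position 2 → W
n=4: reaches L-position 2 → W
n=5: only reaches 4(W), which is W → L
n=6: reaches L-position 2 → W
n=7: only reaches 6(W), which is W → L
n=8: reaches L-position 7 → W
n=9: only reaches 3(W), 8(W), all W → L
n=10: reaches L-position 5 → W
n=11: only reaches 10(W), which is W → L
n=12: reaches L-position 11 → W
n=13: only reaches 12(W), which is W → L
n=14: reaches L-position 7 → W
n=15: reaches L-position 5 → W
n=16: only reaches 8(W), 15(W), all W → L
L entries with 1 ≤ n ≤ 16 (n=0 is outside the asked range and is not counted): n = 2, 5, 7, 9, 11, 13, 16; that makes 7.

7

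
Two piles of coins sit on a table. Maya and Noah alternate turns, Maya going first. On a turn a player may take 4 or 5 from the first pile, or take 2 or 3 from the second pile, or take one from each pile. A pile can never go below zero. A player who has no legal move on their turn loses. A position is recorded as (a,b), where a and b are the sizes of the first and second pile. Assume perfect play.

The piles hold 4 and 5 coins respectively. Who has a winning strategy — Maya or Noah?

Build the W/L table. Terminal = L. A non-terminal position is W if it has a move to some L; otherwise it is L.
No move ever increases a pile, so every position that can arise here has a ≤ 4 and b ≤ 5; it is enough to label the cells with 0 ≤ a ≤ 4 and 0 ≤ b ≤ 5.
Every move lowers a or b (never raises either), so fill the grid row by row in increasing a, and left to right within a row: each cell's successors are then already labelled.
      b=0  b=1  b=2  b=3  b=4  b=5
a=0:    L    L    W    W    W    L
a=1:    L    W    W    W    L    L
a=2:    L    W    W    W    L    W
a=3:    L    W    W    W    L    W
a=4:    W    W    L    L    W    W
Cells with no legal move (terminal, hence L): (0,0), (0,1), (1,0), (2,0), (3,0).
The remaining L cells, each justified by listing all of its moves:
(0,5): L (options (0,3)(W), (0,2)(W) are all W)
(1,4): L (options (1,2)(W), (1,1)(W), (0,3)(W) are all W)
(1,5): L (options (1,3)(W), (1,2)(W), (0,4)(W) are all W)
(2,4): L (options (2,2)(W), (2,1)(W), (1,3)(W) are all W)
(3,4): L (options (3,2)(W), (3,1)(W), (2,3)(W) are all W)
(4,2): L (options (0,2)(W), (4,0)(W), (3,1)(W) are all W)
(4,3): L (options (0,3)(W), (4,1)(W), (4,0)(W), (3,2)(W) are all W)
Every other cell has at least one move into one of the L cells above, so it is W.
From (4,5) Maya can move to (0,5), reaching an L position.

Maya wins.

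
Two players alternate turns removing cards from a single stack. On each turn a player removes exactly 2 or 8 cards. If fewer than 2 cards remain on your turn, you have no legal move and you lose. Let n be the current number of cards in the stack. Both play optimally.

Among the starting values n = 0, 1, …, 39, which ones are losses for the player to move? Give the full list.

0, 1, 4, 5, 10, 11, 14, 15, 20, 21, 24, 25, 30, 31, 34, 35

Work bottom-up. With no move the player to move loses. Otherwise the position is W if at least one move leads to an L position for the opponent, and L if every move leads to a W.
n=0: no move → L
n=1: no move → L
n=2: reaches L-position 0 → W
n=3: reaches L-position 1 → W
n=4: only reaches 2(W), which is W → L
n=5: only reaches 3(W), which is W → L
n=6: reaches L-position 4 → W
n=7: reaches L-position 5 → W
n=8: reaches L-position 0 → W
n=9: reaches L-position 1 → W
n=10: only reaches 8(W), 2(W), all W → L
n=11: only reaches 9(W), 3(W), all W → L
n=12: reaches L-position 10 → W
n=13: reaches L-position 11 → W
n=14: only reaches 12(W), 6(W), all W → L
n=15: only reaches 13(W), 7(W), all W → L
n=16: reaches L-position 14 → W
n=17: reaches L-position 15 → W
n=18: reaches L-position 10 → W
n=19: reaches L-position 11 → W
n=20: only reaches 18(W), 12(W), all W → L
n=21: only reaches 19(W), 13(W), all W → L
n=22: reaches L-position 20 → W
n=23: reaches L-position 21 → W
n=24: only reaches 22(W), 16(W), all W → L
n=25: only reaches 23(W), 17(W), all W → L
n=26: reaches L-position 24 → W
n=27: reaches L-position 25 → W
n=28: reaches L-position 20 → W
n=29: reaches L-position 21 → W
n=30: only reaches 28(W), 22(W), all W → L
n=31: only reaches 29(W), 23(W), all W → L
n=32: reaches L-position 30 → W
n=33: reaches L-position 31 → W
n=34: only reaches 32(W), 26(W), all W → L
n=35: only reaches 33(W), 27(W), all W → L
n=36: reaches L-position 34 → W
n=37: reaches L-position 35 → W
n=38: reaches L-position 30 → W
n=39: reaches L-position 31 → W
Reading off the rows marked L gives the requested list; there are 16 such values of n.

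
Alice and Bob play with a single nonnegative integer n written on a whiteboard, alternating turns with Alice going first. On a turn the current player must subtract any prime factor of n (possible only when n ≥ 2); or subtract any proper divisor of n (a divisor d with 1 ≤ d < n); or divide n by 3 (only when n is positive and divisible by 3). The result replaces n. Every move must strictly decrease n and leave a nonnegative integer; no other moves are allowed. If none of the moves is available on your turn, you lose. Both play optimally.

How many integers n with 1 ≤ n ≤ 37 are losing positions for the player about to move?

8

Compute win/loss labels from the base case upward. A position with no move is L. Any other position is W if it can reach an L in one move, else L.
n=0: no move → L
n=1: no move → L
n=2: can move to 0, which is L ⇒ W
n=3: can move to 0, which is L ⇒ W
n=4: moves to 2(W), 3(W); every one is W ⇒ L
n=5: can move to 0, which is L ⇒ W
n=6: can move to 4, which is L ⇒ W
n=7: can move to 0, which is L ⇒ W
n=8: can move to 4, which is L ⇒ W
n=9: moves to 3(W), 6(W), 8(W); every one is W ⇒ L
n=10: can move to 9, which is L ⇒ W
n=11: can move to 0, which is L ⇒ W
n=12: can move to 4, which is L ⇒ W
n=13: can move to 0, which is L ⇒ W
n=14: moves to 7(W), 12(W), 13(W); every one is W ⇒ L
n=15: can move to 14, which is L ⇒ W
n=16: can move to 14, which is L ⇒ W
n=17: can move to 0, which is L ⇒ W
n=18: can move to 9, which is L ⇒ W
n=19: can move to 0, which is L ⇒ W
n=20: moves to 10(W), 15(W), 16(W), 18(W), 19(W); every one is W ⇒ L
n=21: can move to 14, which is L ⇒ W
n=22: can move to 20, which is L ⇒ W
n=23: can move to 0, which is L ⇒ W
n=24: can move to 20, which is L ⇒ W
n=25: can move to 20, which is L ⇒ W
n=26: moves to 13(W), 24(W), 25(W); every one is W ⇒ L
n=27: can move to 9, which is L ⇒ W
n=28: can move to 14, which is L ⇒ W
n=29: can move to 0, which is L ⇒ W
n=30: can move to 20, which is L ⇒ W
n=31: can move to 0, which is L ⇒ W
n=32: moves to 16(W), 24(W), 28(W), 30(W), 31(W); every one is W ⇒ L
n=33: can move to 32, which is L ⇒ W
n=34: can move to 32, which is L ⇒ W
n=35: moves to 28(W), 30(W), 34(W); every one is W ⇒ L
n=36: can move to 32, which is L ⇒ W
n=37: can move to 0, which is L ⇒ W
L entries with 1 ≤ n ≤ 37 (n=0 is outside the asked range and is not counted): n = 1, 4, 9, 14, 20, 26, 32, 35; that makes 8.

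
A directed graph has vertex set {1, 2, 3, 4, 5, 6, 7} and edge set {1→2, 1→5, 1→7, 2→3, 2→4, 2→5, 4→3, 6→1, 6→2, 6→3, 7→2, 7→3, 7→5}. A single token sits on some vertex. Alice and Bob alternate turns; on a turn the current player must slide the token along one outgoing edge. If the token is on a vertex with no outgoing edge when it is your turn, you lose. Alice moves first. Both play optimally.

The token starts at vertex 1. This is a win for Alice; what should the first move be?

Move to 5.

Positions with no move are L. A position that does have a move is losing for the player to move precisely when every available move leads to a winning position for the opponent. Fill in the labels:
Every edge goes from a vertex to one that appears earlier in the order 3, 5, 4, 2, 7, 1, 6, so processing vertices in that order labels each vertex after all of its successors.
3: no outgoing edge → L
5: no outgoing edge → L
4: W (go to 3, an L position)
2: W (go to 5, an L position)
7: W (go to 5, an L position)
1: W (go to 5, an L position)
6: W (go to 3, an L position)
From 1, the L positions reachable in one move are: 5.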